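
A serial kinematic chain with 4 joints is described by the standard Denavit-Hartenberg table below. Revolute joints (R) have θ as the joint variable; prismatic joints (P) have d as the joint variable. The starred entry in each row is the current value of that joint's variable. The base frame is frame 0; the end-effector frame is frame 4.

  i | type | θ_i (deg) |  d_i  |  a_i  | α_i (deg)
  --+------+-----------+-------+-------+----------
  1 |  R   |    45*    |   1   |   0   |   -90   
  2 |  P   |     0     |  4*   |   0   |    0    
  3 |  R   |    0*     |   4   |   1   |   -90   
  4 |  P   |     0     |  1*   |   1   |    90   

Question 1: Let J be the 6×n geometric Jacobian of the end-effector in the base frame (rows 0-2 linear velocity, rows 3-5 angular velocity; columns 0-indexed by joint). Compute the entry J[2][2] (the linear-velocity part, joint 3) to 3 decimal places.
axis z_2 = (-0.7071,0.7071,0.0000); lever o_n−o_2 = (-1.4142,4.2426,-1.0000)
cross product → J_v[:, 2] = (-0.7071,-0.7071,-2.0000)
J_ω[:, 2] = z_2
entry J[2][2] = -2.0000

-2.000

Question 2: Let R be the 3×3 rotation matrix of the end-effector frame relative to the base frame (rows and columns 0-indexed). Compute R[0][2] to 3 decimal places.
-0.707

End-effector z-axis (col 2 of R) = (-0.7071,0.7071,0.0000)
R[0][2] = -0.7071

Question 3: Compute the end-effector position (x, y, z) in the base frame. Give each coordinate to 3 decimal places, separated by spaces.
after link 1: o_1 = (0.0000, 0.0000, 1.0000)
after link 2: o_2 = (-2.8284, 2.8284, 1.0000)
after link 3: o_3 = (-4.9497, 6.3640, 1.0000)
after link 4: o_4 = (-4.2426, 7.0711, 0.0000)

-4.243 7.071 0.000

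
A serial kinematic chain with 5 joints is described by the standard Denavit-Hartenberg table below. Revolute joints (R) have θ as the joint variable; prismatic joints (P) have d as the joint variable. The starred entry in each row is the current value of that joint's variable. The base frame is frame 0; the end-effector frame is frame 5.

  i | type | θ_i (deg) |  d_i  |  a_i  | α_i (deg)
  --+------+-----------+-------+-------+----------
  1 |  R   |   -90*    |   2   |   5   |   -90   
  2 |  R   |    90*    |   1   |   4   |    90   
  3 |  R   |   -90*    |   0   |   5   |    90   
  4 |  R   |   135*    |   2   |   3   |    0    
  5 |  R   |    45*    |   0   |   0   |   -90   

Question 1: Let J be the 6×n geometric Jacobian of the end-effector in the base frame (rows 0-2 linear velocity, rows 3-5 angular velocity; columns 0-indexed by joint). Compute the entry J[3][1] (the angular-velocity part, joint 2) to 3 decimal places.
1.000

axis z_1 = (1.0000,0.0000,0.0000); lever o_n−o_1 = (-1.8787,-2.1213,-2.0000)
cross product → J_v[:, 1] = (0.0000,2.0000,-2.1213)
J_ω[:, 1] = z_1
entry J[3][1] = 1.0000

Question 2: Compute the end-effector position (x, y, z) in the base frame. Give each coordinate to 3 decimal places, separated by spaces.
-1.879 -7.121 -0.000

after link 1: o_1 = (0.0000, -5.0000, 2.0000)
after link 2: o_2 = (1.0000, -5.0000, -2.0000)
after link 3: o_3 = (-4.0000, -5.0000, -2.0000)
after link 4: o_4 = (-1.8787, -7.1213, -0.0000)
after link 5: o_5 = (-1.8787, -7.1213, -0.0000)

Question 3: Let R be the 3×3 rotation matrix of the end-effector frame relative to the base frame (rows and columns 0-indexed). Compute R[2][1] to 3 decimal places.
End-effector y-axis (col 1 of R) = (0.0000,0.0000,-1.0000)
R[2][1] = -1.0000

-1.000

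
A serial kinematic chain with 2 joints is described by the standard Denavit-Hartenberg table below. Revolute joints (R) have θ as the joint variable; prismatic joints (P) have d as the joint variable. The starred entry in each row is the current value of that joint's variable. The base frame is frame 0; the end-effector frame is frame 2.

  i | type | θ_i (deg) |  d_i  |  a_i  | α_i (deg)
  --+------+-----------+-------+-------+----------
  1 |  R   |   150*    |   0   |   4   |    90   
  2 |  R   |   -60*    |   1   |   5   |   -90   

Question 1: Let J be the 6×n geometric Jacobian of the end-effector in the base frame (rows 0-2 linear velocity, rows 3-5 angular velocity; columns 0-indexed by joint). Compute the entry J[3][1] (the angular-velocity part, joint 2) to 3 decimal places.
0.500

axis z_1 = (0.5000,0.8660,0.0000); lever o_n−o_1 = (-1.6651,2.1160,-4.3301)
cross product → J_v[:, 1] = (-3.7500,2.1651,2.5000)
J_ω[:, 1] = z_1
entry J[3][1] = 0.5000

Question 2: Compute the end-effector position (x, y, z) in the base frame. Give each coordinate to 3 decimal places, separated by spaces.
after link 1: o_1 = (-3.4641, 2.0000, 0.0000)
after link 2: o_2 = (-5.1292, 4.1160, -4.3301)

-5.129 4.116 -4.330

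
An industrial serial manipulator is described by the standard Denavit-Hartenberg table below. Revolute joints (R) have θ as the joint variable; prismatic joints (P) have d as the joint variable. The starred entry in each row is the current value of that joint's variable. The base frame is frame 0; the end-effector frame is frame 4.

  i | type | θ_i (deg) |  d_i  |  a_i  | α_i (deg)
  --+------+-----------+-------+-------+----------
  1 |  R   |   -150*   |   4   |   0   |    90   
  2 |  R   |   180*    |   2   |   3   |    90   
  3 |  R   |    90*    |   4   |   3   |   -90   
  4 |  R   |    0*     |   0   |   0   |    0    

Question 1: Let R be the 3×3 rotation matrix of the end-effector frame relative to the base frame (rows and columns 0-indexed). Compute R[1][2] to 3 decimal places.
End-effector z-axis (col 2 of R) = (-0.8660,-0.5000,-0.0000)
R[1][2] = -0.5000

-0.500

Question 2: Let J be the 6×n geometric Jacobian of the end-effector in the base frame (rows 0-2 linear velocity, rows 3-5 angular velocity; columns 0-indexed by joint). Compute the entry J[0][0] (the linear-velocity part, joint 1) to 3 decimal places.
axis z_0 = ẑ; lever o_n−o_0 = (0.0981,5.8301,8.0000)
cross product → J_v[:, 0] = (-5.8301,0.0981,0.0000)
J_ω[:, 0] = z_0
entry J[0][0] = -5.8301

-5.830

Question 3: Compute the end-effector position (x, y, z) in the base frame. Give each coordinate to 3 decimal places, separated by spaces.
after link 1: o_1 = (0.0000, 0.0000, 4.0000)
after link 2: o_2 = (1.5981, 3.2321, 4.0000)
after link 3: o_3 = (0.0981, 5.8301, 8.0000)
after link 4: o_4 = (0.0981, 5.8301, 8.0000)

0.098 5.830 8.000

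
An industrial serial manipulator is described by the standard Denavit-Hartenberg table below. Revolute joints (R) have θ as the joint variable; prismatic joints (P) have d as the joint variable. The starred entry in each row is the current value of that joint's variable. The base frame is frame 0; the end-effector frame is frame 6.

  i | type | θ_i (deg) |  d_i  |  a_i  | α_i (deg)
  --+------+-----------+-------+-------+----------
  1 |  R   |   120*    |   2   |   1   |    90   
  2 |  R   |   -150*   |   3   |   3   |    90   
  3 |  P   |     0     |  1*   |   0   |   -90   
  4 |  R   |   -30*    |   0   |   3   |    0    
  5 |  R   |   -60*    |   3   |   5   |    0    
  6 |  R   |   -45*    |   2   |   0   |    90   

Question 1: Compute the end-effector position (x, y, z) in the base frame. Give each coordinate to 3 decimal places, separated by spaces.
after link 1: o_1 = (-0.5000, 0.8660, 2.0000)
after link 2: o_2 = (3.3971, 0.1160, 0.5000)
after link 3: o_3 = (3.6471, -0.3170, 1.3660)
after link 4: o_4 = (5.1471, -2.9151, 1.3660)
after link 5: o_5 = (8.9952, -3.5801, 5.6962)
after link 6: o_6 = (10.7272, -2.5801, 5.6962)

10.727 -2.580 5.696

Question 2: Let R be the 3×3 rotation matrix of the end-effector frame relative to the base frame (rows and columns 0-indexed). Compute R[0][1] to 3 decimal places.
End-effector y-axis (col 1 of R) = (0.8660,0.5000,0.0000)
R[0][1] = 0.8660

0.866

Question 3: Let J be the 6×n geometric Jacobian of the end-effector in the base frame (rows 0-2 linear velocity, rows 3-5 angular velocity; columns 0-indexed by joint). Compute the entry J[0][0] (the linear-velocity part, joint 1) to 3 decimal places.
2.580

axis z_0 = ẑ; lever o_n−o_0 = (10.7272,-2.5801,5.6962)
cross product → J_v[:, 0] = (2.5801,10.7272,-0.0000)
J_ω[:, 0] = z_0
entry J[0][0] = 2.5801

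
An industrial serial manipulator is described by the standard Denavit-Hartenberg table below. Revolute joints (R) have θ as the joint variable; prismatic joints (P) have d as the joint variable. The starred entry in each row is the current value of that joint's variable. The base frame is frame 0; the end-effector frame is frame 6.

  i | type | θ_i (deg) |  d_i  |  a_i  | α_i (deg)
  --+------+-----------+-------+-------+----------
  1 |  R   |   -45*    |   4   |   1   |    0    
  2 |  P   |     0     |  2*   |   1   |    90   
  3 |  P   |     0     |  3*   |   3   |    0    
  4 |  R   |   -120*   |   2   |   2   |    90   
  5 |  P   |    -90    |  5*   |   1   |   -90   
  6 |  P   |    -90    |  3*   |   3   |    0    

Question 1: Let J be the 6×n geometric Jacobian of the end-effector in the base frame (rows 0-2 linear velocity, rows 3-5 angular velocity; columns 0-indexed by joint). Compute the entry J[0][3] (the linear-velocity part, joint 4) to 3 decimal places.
axis z_3 = (-0.7071,-0.7071,0.0000); lever o_n−o_3 = (-7.3739,5.9596,-0.3301)
cross product → J_v[:, 3] = (0.2334,-0.2334,-9.4282)
J_ω[:, 3] = z_3
entry J[0][3] = 0.2334

0.233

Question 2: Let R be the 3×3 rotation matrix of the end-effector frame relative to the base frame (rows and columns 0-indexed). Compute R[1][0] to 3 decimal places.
End-effector x-axis (col 0 of R) = (-0.6124,0.6124,0.5000)
R[1][0] = 0.6124

0.612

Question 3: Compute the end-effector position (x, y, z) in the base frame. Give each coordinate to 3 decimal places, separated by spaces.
after link 1: o_1 = (0.7071, -0.7071, 4.0000)
after link 2: o_2 = (1.4142, -1.4142, 6.0000)
after link 3: o_3 = (1.4142, -5.6569, 6.0000)
after link 4: o_4 = (-0.7071, -6.3640, 4.2679)
after link 5: o_5 = (-3.0619, -2.5950, 6.7679)
after link 6: o_6 = (-5.9596, 0.3028, 5.6699)

-5.960 0.303 5.670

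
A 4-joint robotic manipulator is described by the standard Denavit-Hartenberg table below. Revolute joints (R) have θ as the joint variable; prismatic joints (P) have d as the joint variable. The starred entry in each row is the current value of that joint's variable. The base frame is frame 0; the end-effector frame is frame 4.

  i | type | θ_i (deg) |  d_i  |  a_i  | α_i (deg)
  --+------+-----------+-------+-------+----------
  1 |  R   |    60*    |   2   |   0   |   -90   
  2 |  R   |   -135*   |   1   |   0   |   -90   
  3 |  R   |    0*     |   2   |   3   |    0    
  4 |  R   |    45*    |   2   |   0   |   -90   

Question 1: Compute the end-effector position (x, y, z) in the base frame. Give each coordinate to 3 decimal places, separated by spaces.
-0.512 1.112 6.950

after link 1: o_1 = (0.0000, 0.0000, 2.0000)
after link 2: o_2 = (-0.8660, 0.5000, 2.0000)
after link 3: o_3 = (-1.2196, -0.1124, 5.5355)
after link 4: o_4 = (-0.5125, 1.1124, 6.9497)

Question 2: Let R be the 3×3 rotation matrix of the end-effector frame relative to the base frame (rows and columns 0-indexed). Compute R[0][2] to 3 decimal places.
0.862

End-effector z-axis (col 2 of R) = (0.8624,0.0795,-0.5000)
R[0][2] = 0.8624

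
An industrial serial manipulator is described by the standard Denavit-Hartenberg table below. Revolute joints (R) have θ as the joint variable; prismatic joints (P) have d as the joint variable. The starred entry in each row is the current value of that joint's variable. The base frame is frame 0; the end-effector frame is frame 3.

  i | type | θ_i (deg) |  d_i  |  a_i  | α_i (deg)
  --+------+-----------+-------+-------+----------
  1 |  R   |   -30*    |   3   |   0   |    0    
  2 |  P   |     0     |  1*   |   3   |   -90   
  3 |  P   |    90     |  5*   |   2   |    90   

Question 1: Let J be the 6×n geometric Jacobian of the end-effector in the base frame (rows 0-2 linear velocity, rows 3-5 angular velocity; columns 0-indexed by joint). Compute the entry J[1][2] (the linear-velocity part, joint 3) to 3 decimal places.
0.866

prismatic axis z_2 = (0.5000,0.8660,0.0000)
J_v[:, 2] = z_2; J_ω[:, 2] = (0,0,0)
entry J[1][2] = 0.8660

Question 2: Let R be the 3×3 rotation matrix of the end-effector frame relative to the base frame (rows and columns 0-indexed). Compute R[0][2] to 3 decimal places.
0.866

End-effector z-axis (col 2 of R) = (0.8660,-0.5000,0.0000)
R[0][2] = 0.8660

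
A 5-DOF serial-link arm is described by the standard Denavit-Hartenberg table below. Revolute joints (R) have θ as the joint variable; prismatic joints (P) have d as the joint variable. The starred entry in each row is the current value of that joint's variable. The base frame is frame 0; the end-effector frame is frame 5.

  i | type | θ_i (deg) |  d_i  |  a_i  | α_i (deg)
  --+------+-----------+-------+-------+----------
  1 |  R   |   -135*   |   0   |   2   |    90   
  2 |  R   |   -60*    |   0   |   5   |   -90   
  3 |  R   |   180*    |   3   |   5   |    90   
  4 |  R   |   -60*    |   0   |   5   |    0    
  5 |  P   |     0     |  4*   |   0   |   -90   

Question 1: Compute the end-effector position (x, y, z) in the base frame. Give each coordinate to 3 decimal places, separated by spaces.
3.113 -2.544 1.500

after link 1: o_1 = (-1.4142, -1.4142, 0.0000)
after link 2: o_2 = (-3.1820, -3.1820, -4.3301)
after link 3: o_3 = (-3.2513, -3.2513, 1.5000)
after link 4: o_4 = (0.2842, 0.2842, 1.5000)
after link 5: o_5 = (3.1126, -2.5442, 1.5000)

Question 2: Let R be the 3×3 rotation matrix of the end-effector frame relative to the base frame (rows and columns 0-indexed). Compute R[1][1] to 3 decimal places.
End-effector y-axis (col 1 of R) = (-0.7071,0.7071,0.0000)
R[1][1] = 0.7071

0.707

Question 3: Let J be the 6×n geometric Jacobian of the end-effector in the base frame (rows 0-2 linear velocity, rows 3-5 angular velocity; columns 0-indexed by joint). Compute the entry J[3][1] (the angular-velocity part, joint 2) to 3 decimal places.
axis z_1 = (-0.7071,0.7071,0.0000); lever o_n−o_1 = (4.5268,-1.1300,1.5000)
cross product → J_v[:, 1] = (1.0607,1.0607,-2.4019)
J_ω[:, 1] = z_1
entry J[3][1] = -0.7071

-0.707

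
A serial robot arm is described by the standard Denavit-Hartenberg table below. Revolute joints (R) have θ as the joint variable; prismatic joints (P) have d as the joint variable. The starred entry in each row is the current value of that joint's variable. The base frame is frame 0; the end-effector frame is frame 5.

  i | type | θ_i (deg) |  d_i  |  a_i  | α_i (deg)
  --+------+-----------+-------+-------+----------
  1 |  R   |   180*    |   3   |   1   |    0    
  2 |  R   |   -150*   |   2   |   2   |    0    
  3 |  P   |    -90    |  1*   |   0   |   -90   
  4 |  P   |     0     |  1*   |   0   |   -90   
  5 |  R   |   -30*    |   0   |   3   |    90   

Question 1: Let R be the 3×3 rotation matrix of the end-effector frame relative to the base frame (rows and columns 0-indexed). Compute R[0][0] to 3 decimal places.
0.866

End-effector x-axis (col 0 of R) = (0.8660,-0.5000,0.0000)
R[0][0] = 0.8660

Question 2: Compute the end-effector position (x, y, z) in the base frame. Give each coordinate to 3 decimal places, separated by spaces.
after link 1: o_1 = (-1.0000, 0.0000, 3.0000)
after link 2: o_2 = (0.7321, 1.0000, 5.0000)
after link 3: o_3 = (0.7321, 1.0000, 6.0000)
after link 4: o_4 = (1.5981, 1.5000, 6.0000)
after link 5: o_5 = (4.1962, -0.0000, 6.0000)

4.196 -0.000 6.000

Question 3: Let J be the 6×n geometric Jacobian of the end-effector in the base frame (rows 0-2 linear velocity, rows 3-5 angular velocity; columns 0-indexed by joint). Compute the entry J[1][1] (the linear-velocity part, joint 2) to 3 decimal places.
5.196

axis z_1 = (0.0000,0.0000,1.0000); lever o_n−o_1 = (5.1962,-0.0000,3.0000)
cross product → J_v[:, 1] = (0.0000,5.1962,-0.0000)
J_ω[:, 1] = z_1
entry J[1][1] = 5.1962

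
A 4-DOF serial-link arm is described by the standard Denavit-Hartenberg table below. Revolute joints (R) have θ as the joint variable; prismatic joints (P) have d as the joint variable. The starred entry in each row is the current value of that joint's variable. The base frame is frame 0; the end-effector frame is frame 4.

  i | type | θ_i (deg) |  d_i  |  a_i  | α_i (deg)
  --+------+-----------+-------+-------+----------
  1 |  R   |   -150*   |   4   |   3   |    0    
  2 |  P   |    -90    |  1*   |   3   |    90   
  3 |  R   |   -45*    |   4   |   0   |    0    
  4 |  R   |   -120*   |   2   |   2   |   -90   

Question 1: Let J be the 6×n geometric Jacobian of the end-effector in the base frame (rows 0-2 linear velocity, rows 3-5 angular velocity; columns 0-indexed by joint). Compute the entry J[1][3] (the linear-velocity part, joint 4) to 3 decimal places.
axis z_3 = (0.8660,0.5000,0.0000); lever o_n−o_3 = (2.6980,-0.6730,-0.5176)
cross product → J_v[:, 3] = (-0.2588,0.4483,-1.9319)
J_ω[:, 3] = z_3
entry J[1][3] = 0.4483

0.448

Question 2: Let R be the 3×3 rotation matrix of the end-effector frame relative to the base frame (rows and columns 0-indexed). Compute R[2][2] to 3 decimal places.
End-effector z-axis (col 2 of R) = (-0.1294,0.2241,-0.9659)
R[2][2] = -0.9659

-0.966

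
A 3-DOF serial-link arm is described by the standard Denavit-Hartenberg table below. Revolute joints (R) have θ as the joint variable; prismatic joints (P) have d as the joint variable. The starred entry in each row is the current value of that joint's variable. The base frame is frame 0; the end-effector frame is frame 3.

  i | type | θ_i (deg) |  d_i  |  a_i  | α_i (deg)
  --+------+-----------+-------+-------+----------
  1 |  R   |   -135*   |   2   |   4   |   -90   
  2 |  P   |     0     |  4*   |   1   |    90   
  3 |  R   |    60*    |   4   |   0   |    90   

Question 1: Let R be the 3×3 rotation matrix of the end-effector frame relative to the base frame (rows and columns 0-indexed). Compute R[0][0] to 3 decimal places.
0.259

End-effector x-axis (col 0 of R) = (0.2588,-0.9659,0.0000)
R[0][0] = 0.2588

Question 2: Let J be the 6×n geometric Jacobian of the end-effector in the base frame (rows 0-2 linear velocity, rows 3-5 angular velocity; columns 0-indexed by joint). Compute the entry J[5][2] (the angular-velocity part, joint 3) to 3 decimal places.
1.000

axis z_2 = (0.0000,0.0000,1.0000); lever o_n−o_2 = (0.0000,0.0000,4.0000)
cross product → J_v[:, 2] = (0.0000,0.0000,0.0000)
J_ω[:, 2] = z_2
entry J[5][2] = 1.0000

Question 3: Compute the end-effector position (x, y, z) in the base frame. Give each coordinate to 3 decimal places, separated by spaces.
-0.707 -6.364 6.000

after link 1: o_1 = (-2.8284, -2.8284, 2.0000)
after link 2: o_2 = (-0.7071, -6.3640, 2.0000)
after link 3: o_3 = (-0.7071, -6.3640, 6.0000)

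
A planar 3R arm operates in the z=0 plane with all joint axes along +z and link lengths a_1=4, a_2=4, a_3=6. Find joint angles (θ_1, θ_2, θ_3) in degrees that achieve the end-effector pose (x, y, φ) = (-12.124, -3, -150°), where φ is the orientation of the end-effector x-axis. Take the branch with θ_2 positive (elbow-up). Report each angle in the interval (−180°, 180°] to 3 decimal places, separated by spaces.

149.995 60.010 -0.005

wrist centre = target − a_3·(cos φ, sin φ) = (-6.9278, -0.0000)
cos θ_2 = (47.9951−4²−4²)/(2·4·4) = 0.4998; θ_2 = 60.0102° (elbow-up)
β = atan2(-0.0000,-6.9278) = -180.0000°; ψ = atan2(3.4645,5.9994) = 30.0051°
θ_1 = β − ψ = -210.0051°
θ_3 = φ − θ_1 − θ_2 = -0.0051° (wrapped to (-180°,180°])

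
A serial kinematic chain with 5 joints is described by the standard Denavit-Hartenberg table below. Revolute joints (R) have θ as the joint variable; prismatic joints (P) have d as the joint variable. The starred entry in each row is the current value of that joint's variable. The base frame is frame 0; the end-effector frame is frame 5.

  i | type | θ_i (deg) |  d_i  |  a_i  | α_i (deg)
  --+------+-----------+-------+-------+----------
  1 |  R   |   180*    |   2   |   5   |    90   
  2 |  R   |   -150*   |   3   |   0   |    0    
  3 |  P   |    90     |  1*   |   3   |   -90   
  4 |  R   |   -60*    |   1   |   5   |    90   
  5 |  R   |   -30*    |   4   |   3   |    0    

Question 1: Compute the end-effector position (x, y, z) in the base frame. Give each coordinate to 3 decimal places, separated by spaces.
after link 1: o_1 = (-5.0000, 0.0000, 2.0000)
after link 2: o_2 = (-5.0000, 3.0000, 2.0000)
after link 3: o_3 = (-6.5000, 4.0000, -0.5981)
after link 4: o_4 = (-8.6160, 8.3301, -2.2631)
after link 5: o_5 = (-6.2345, 12.5801, -1.1381)

-6.234 12.580 -1.138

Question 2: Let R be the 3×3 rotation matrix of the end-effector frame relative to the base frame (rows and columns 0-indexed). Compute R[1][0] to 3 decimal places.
End-effector x-axis (col 0 of R) = (0.2165,0.7500,-0.6250)
R[1][0] = 0.7500

0.750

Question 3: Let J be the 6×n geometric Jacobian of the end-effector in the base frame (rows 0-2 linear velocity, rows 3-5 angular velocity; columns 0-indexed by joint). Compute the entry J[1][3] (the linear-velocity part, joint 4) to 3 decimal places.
-0.335

axis z_3 = (-0.8660,0.0000,0.5000); lever o_n−o_3 = (0.2655,8.5801,-0.5401)
cross product → J_v[:, 3] = (-4.2901,-0.3349,-7.4306)
J_ω[:, 3] = z_3
entry J[1][3] = -0.3349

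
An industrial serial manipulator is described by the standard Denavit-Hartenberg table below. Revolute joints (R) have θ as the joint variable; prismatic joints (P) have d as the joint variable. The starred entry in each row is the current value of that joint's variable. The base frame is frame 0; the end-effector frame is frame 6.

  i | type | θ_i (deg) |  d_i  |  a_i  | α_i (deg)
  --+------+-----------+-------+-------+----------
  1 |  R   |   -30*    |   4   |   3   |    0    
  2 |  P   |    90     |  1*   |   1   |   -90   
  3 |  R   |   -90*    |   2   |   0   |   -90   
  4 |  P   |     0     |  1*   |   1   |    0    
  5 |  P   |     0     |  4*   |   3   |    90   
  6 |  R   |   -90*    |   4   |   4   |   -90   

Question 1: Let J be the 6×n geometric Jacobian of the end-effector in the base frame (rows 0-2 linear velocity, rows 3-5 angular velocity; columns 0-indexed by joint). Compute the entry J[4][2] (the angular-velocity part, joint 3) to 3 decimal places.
axis z_2 = (-0.8660,0.5000,0.0000); lever o_n−o_2 = (-4.6962,3.8660,4.0000)
cross product → J_v[:, 2] = (2.0000,3.4641,-1.0000)
J_ω[:, 2] = z_2
entry J[4][2] = 0.5000

0.500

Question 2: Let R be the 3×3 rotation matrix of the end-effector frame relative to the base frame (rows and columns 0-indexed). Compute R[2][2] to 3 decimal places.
End-effector z-axis (col 2 of R) = (0.0000,0.0000,1.0000)
R[2][2] = 1.0000

1.000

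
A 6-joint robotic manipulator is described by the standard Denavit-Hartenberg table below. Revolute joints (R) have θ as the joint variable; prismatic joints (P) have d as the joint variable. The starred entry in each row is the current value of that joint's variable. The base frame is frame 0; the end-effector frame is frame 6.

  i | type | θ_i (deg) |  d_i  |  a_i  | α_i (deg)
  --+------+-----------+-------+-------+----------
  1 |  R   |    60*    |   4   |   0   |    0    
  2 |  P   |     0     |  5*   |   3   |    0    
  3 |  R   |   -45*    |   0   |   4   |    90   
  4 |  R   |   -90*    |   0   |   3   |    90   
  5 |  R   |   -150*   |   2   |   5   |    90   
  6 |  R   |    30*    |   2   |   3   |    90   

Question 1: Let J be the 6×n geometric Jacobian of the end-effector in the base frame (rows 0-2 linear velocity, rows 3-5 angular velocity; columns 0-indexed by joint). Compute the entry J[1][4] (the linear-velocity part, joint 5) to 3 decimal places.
axis z_4 = (-0.9659,-0.2588,-0.0000); lever o_n−o_4 = (-3.9157,1.0907,7.5801)
cross product → J_v[:, 4] = (-1.9619,7.3218,-2.0670)
J_ω[:, 4] = z_4
entry J[1][4] = 7.3218

7.322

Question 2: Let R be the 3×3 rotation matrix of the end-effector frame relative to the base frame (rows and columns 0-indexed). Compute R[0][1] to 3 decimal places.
0.224

End-effector y-axis (col 1 of R) = (0.2241,-0.8365,0.5000)
R[0][1] = 0.2241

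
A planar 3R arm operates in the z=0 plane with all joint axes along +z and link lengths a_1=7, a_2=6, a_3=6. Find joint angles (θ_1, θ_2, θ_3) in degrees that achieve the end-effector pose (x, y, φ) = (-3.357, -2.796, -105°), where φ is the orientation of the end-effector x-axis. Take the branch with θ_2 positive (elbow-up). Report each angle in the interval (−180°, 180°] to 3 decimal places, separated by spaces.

wrist centre = target − a_3·(cos φ, sin φ) = (-1.8041, 2.9996)
cos θ_2 = (12.2521−7²−6²)/(2·7·6) = -0.8660; θ_2 = 150.0025° (elbow-up)
β = atan2(2.9996,-1.8041) = 121.0249°; ψ = atan2(2.9998,1.8037) = 58.9822°
θ_1 = β − ψ = 62.0427°
θ_3 = φ − θ_1 − θ_2 = 42.9548° (wrapped to (-180°,180°])

62.043 150.002 42.955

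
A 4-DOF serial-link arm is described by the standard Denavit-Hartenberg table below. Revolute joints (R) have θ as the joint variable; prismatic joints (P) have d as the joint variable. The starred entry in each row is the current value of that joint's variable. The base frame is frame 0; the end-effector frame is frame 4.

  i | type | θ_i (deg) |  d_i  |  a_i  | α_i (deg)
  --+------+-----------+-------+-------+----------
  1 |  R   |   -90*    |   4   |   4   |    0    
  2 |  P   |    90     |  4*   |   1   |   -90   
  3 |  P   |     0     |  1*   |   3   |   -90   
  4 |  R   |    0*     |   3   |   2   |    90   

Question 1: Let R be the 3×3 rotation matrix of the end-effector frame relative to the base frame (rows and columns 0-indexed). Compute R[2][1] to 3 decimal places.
-1.000

End-effector y-axis (col 1 of R) = (0.0000,0.0000,-1.0000)
R[2][1] = -1.0000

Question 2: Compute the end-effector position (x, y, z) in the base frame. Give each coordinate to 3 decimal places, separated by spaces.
6.000 -3.000 5.000

after link 1: o_1 = (0.0000, -4.0000, 4.0000)
after link 2: o_2 = (1.0000, -4.0000, 8.0000)
after link 3: o_3 = (4.0000, -3.0000, 8.0000)
after link 4: o_4 = (6.0000, -3.0000, 5.0000)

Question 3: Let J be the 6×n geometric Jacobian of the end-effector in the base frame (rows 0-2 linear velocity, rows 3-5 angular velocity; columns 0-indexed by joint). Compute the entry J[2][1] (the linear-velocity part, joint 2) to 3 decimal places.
prismatic axis z_1 = (0.0000,0.0000,1.0000)
J_v[:, 1] = z_1; J_ω[:, 1] = (0,0,0)
entry J[2][1] = 1.0000

1.000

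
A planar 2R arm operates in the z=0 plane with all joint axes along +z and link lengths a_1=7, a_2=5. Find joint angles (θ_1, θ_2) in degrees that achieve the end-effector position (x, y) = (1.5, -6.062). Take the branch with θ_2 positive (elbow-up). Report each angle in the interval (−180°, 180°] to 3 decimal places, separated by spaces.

-120.000 120.002

cos θ_2 = (38.9978−7²−5²)/(2·7·5) = -0.5000; θ_2 = 120.0020° (elbow-up)
β = atan2(-6.0620,1.5000) = -76.1017°; ψ = atan2(4.3300,4.4998) = 43.8983°
θ_1 = β − ψ = -120.0000°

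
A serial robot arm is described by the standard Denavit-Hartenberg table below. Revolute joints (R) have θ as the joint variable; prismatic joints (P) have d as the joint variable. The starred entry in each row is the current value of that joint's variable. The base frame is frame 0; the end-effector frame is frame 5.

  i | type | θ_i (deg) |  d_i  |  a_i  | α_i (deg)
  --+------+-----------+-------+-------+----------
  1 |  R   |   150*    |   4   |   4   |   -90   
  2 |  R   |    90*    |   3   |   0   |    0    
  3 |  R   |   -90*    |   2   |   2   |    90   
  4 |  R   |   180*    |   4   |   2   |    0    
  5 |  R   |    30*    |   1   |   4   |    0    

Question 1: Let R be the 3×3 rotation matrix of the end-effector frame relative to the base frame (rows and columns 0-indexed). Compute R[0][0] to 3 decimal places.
1.000

End-effector x-axis (col 0 of R) = (1.0000,-0.0000,0.0000)
R[0][0] = 1.0000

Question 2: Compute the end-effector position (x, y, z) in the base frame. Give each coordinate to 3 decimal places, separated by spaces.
after link 1: o_1 = (-3.4641, 2.0000, 4.0000)
after link 2: o_2 = (-4.9641, -0.5981, 4.0000)
after link 3: o_3 = (-7.6962, -1.3301, 4.0000)
after link 4: o_4 = (-5.9641, -2.3301, 8.0000)
after link 5: o_5 = (-1.9641, -2.3301, 9.0000)

-1.964 -2.330 9.000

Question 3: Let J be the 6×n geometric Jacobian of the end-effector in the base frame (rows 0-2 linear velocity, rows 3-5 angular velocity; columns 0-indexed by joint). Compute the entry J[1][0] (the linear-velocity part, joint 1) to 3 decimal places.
-1.964

axis z_0 = ẑ; lever o_n−o_0 = (-1.9641,-2.3301,9.0000)
cross product → J_v[:, 0] = (2.3301,-1.9641,0.0000)
J_ω[:, 0] = z_0
entry J[1][0] = -1.9641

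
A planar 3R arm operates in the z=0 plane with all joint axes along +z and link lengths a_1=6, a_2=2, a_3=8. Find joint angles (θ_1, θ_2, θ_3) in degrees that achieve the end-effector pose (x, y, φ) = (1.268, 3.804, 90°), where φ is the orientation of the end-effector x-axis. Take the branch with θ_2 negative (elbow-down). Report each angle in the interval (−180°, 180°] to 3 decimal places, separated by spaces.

wrist centre = target − a_3·(cos φ, sin φ) = (1.2680, -4.1960)
cos θ_2 = (19.2142−6²−2²)/(2·6·2) = -0.8661; θ_2 = -150.0055° (elbow-down)
β = atan2(-4.1960,1.2680) = -73.1856°; ψ = atan2(-0.9998,4.2679) = -13.1850°
θ_1 = β − ψ = -60.0006°
θ_3 = φ − θ_1 − θ_2 = -59.9939° (wrapped to (-180°,180°])

-60.001 -150.005 -59.994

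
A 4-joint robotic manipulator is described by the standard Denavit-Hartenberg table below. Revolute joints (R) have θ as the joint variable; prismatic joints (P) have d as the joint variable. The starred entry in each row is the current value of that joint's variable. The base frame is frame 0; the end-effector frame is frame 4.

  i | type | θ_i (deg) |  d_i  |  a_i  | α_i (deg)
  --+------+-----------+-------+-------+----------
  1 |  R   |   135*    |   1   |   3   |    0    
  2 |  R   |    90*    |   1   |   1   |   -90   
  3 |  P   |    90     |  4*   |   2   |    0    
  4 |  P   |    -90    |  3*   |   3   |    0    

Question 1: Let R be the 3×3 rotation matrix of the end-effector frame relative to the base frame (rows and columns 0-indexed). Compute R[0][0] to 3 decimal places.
-0.707

End-effector x-axis (col 0 of R) = (-0.7071,-0.7071,0.0000)
R[0][0] = -0.7071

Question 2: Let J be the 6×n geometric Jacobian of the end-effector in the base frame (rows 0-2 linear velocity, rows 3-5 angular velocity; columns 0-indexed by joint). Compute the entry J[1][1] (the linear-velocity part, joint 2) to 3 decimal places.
axis z_1 = (0.0000,0.0000,1.0000); lever o_n−o_1 = (2.1213,-7.7782,-1.0000)
cross product → J_v[:, 1] = (7.7782,2.1213,-0.0000)
J_ω[:, 1] = z_1
entry J[1][1] = 2.1213

2.121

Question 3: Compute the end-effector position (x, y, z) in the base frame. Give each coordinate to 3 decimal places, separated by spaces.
after link 1: o_1 = (-2.1213, 2.1213, 1.0000)
after link 2: o_2 = (-2.8284, 1.4142, 2.0000)
after link 3: o_3 = (-0.0000, -1.4142, 0.0000)
after link 4: o_4 = (-0.0000, -5.6569, 0.0000)

-0.000 -5.657 0.000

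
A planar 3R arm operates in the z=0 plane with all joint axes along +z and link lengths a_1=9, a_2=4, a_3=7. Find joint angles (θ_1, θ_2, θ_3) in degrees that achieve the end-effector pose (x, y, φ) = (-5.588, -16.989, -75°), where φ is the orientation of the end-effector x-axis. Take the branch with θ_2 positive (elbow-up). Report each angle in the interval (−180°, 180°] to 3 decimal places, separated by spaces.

-135.000 29.993 30.007

wrist centre = target − a_3·(cos φ, sin φ) = (-7.3997, -10.2275)
cos θ_2 = (159.3582−9²−4²)/(2·9·4) = 0.8661; θ_2 = 29.9930° (elbow-up)
β = atan2(-10.2275,-7.3997) = -125.8862°; ψ = atan2(1.9996,12.4643) = 9.1140°
θ_1 = β − ψ = -135.0001°
θ_3 = φ − θ_1 − θ_2 = 30.0071° (wrapped to (-180°,180°])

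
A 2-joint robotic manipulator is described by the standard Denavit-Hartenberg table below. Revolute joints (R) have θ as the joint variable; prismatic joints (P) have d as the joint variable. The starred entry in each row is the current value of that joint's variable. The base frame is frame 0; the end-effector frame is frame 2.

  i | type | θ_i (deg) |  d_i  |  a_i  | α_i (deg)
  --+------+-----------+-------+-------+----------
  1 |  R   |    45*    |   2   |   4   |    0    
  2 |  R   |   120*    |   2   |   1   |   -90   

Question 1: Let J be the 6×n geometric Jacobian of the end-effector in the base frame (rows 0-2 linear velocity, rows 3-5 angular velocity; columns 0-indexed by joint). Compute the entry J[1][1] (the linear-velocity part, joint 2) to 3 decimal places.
axis z_1 = (0.0000,0.0000,1.0000); lever o_n−o_1 = (-0.9659,0.2588,2.0000)
cross product → J_v[:, 1] = (-0.2588,-0.9659,0.0000)
J_ω[:, 1] = z_1
entry J[1][1] = -0.9659

-0.966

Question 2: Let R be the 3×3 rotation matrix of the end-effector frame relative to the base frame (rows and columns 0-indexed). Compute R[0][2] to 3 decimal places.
-0.259

End-effector z-axis (col 2 of R) = (-0.2588,-0.9659,0.0000)
R[0][2] = -0.2588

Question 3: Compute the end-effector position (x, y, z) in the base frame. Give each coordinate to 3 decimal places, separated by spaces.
1.863 3.087 4.000

after link 1: o_1 = (2.8284, 2.8284, 2.0000)
after link 2: o_2 = (1.8625, 3.0872, 4.0000)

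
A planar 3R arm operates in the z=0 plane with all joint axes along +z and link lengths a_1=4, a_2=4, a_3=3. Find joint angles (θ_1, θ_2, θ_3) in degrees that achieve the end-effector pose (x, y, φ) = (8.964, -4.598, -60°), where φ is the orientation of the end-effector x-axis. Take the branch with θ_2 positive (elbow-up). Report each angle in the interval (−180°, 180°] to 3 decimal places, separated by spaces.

-30.003 30.007 -60.004

wrist centre = target − a_3·(cos φ, sin φ) = (7.4640, -1.9999)
cos θ_2 = (59.7110−4²−4²)/(2·4·4) = 0.8660; θ_2 = 30.0065° (elbow-up)
β = atan2(-1.9999,7.4640) = -14.9996°; ψ = atan2(2.0004,7.4639) = 15.0033°
θ_1 = β − ψ = -30.0029°
θ_3 = φ − θ_1 − θ_2 = -60.0036° (wrapped to (-180°,180°])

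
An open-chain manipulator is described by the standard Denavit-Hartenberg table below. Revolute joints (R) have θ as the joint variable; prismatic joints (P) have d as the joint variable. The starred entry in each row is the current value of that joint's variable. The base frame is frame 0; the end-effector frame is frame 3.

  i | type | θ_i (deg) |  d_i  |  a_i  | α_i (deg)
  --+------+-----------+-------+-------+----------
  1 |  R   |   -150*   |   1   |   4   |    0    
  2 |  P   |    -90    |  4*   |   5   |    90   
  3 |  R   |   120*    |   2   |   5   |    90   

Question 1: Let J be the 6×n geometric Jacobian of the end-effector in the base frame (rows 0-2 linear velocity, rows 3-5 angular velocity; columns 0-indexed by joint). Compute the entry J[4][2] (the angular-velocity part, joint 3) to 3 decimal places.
axis z_2 = (0.8660,0.5000,0.0000); lever o_n−o_2 = (2.9821,-1.1651,4.3301)
cross product → J_v[:, 2] = (2.1651,-3.7500,-2.5000)
J_ω[:, 2] = z_2
entry J[4][2] = 0.5000

0.500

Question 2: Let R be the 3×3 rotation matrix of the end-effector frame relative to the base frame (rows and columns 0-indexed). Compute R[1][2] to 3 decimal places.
0.750

End-effector z-axis (col 2 of R) = (-0.4330,0.7500,0.5000)
R[1][2] = 0.7500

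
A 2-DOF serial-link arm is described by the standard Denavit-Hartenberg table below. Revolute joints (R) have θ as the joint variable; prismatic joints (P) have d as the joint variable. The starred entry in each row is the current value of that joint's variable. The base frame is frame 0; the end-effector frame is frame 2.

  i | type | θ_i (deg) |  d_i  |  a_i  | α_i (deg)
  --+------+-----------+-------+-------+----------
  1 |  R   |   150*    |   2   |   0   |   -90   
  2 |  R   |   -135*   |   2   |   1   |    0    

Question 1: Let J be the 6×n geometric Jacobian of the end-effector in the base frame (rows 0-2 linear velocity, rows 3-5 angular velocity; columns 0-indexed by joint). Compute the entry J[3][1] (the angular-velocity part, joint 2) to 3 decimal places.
axis z_1 = (-0.5000,-0.8660,0.0000); lever o_n−o_1 = (-0.3876,-2.0856,0.7071)
cross product → J_v[:, 1] = (-0.6124,0.3536,0.7071)
J_ω[:, 1] = z_1
entry J[3][1] = -0.5000

-0.500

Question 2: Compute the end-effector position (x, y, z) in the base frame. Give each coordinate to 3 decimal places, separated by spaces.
-0.388 -2.086 2.707

after link 1: o_1 = (0.0000, 0.0000, 2.0000)
after link 2: o_2 = (-0.3876, -2.0856, 2.7071)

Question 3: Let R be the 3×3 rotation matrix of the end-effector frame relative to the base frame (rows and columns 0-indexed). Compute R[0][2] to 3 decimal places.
-0.500

End-effector z-axis (col 2 of R) = (-0.5000,-0.8660,0.0000)
R[0][2] = -0.5000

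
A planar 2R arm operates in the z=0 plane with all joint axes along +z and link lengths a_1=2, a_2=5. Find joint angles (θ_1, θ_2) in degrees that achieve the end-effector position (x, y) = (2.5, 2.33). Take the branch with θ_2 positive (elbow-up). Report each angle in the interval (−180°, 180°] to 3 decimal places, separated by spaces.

cos θ_2 = (11.6789−2²−5²)/(2·2·5) = -0.8661; θ_2 = 150.0034° (elbow-up)
β = atan2(2.3300,2.5000) = 42.9842°; ψ = atan2(2.4997,-2.3303) = 132.9905°
θ_1 = β − ψ = -90.0063°

-90.006 150.003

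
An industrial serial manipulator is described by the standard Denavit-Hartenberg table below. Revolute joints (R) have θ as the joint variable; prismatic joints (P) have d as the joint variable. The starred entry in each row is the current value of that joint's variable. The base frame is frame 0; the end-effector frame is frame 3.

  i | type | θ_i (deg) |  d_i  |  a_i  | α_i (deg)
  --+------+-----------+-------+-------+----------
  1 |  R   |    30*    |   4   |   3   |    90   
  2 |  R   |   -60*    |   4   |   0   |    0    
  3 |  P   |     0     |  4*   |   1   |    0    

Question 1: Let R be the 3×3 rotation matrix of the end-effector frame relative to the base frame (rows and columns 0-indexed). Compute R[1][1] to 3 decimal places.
0.433

End-effector y-axis (col 1 of R) = (0.7500,0.4330,0.5000)
R[1][1] = 0.4330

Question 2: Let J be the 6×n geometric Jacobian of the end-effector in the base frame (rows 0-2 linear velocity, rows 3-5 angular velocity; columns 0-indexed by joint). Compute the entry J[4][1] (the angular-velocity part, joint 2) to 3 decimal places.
-0.866

axis z_1 = (0.5000,-0.8660,0.0000); lever o_n−o_1 = (4.4330,-6.6782,-0.8660)
cross product → J_v[:, 1] = (0.7500,0.4330,0.5000)
J_ω[:, 1] = z_1
entry J[4][1] = -0.8660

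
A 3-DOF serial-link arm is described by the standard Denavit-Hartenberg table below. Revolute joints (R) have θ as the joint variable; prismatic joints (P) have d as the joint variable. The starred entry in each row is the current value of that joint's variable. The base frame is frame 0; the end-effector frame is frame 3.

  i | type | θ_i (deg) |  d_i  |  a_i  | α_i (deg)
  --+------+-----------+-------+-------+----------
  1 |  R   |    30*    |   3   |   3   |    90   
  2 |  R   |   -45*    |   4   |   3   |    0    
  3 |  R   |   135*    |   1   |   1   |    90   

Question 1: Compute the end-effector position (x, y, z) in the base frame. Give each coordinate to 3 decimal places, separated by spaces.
6.935 -1.769 1.879

after link 1: o_1 = (2.5981, 1.5000, 3.0000)
after link 2: o_2 = (6.4352, -0.9034, 0.8787)
after link 3: o_3 = (6.9352, -1.7695, 1.8787)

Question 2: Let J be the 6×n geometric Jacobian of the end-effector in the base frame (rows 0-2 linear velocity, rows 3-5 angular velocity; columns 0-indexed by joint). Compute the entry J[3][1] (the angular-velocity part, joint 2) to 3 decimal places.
0.500

axis z_1 = (0.5000,-0.8660,0.0000); lever o_n−o_1 = (4.3371,-3.2695,-1.1213)
cross product → J_v[:, 1] = (0.9711,0.5607,2.1213)
J_ω[:, 1] = z_1
entry J[3][1] = 0.5000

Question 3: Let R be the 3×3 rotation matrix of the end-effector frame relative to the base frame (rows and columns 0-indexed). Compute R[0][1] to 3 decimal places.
0.500

End-effector y-axis (col 1 of R) = (0.5000,-0.8660,0.0000)
R[0][1] = 0.5000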